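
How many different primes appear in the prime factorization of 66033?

66033 = 3^2 · 7337
7337 = 11 · 667
667 = 23 · 29
66033 = 3^2 · 11 · 23 · 29, which has 4 distinct prime factors.

4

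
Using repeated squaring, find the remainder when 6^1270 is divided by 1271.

583

6^1 ≡ 6 (mod 1271)
6^2 ≡ 6^2 = 36 ≡ 36 (mod 1271)
6^4 ≡ 36^2 = 1296 ≡ 25 (mod 1271)
6^8 ≡ 25^2 = 625 ≡ 625 (mod 1271)
6^16 ≡ 625^2 = 390625 ≡ 428 (mod 1271)
6^32 ≡ 428^2 = 183184 ≡ 160 (mod 1271)
6^64 ≡ 160^2 = 25600 ≡ 180 (mod 1271)
6^128 ≡ 180^2 = 32400 ≡ 625 (mod 1271)
6^256 ≡ 625^2 = 390625 ≡ 428 (mod 1271)
6^512 ≡ 428^2 = 183184 ≡ 160 (mod 1271)
6^1024 ≡ 160^2 = 25600 ≡ 180 (mod 1271)
1270 = 1024 + 128 + 64 + 32 + 16 + 4 + 2 in binary powers of 2.
So 6^1270 ≡ 180 · 625 · 180 · 160 · 428 · 25 · 36 ≡ 583 (mod 1271).
Since 583 ≠ 1, base 6 is a Fermat witness: 1271 is composite.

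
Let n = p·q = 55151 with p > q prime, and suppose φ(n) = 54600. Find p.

φ(n) = (p−1)(q−1) = n − (p+q) + 1, so p + q = 55151 − 54600 + 1 = 552.
p and q are the roots of t² − 552t + 55151 = 0.
Discriminant: 552² − 4·55151 = 304704 − 220604 = 84100; √84100 = 290.
q = (552 − 290)/2 = 131, p = (552 + 290)/2 = 421.
Check: 131 · 421 = 55151.

421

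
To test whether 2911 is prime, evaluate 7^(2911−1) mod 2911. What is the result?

7^1 ≡ 7 (mod 2911)
7^2 ≡ 7^2 = 49 ≡ 49 (mod 2911)
7^4 ≡ 49^2 = 2401 ≡ 2401 (mod 2911)
7^8 ≡ 2401^2 = 5764801 ≡ 1021 (mod 2911)
7^16 ≡ 1021^2 = 1042441 ≡ 303 (mod 2911)
7^32 ≡ 303^2 = 91809 ≡ 1568 (mod 2911)
7^64 ≡ 1568^2 = 2458624 ≡ 1740 (mod 2911)
7^128 ≡ 1740^2 = 3027600 ≡ 160 (mod 2911)
7^256 ≡ 160^2 = 25600 ≡ 2312 (mod 2911)
7^512 ≡ 2312^2 = 5345344 ≡ 748 (mod 2911)
7^1024 ≡ 748^2 = 559504 ≡ 592 (mod 2911)
7^2048 ≡ 592^2 = 350464 ≡ 1144 (mod 2911)
2910 = 2048 + 512 + 256 + 64 + 16 + 8 + 4 + 2 in binary powers of 2.
So 7^2910 ≡ 1144 · 748 · 2312 · 1740 · 303 · 1021 · 2401 · 49 ≡ 1795 (mod 2911).
Since 1795 ≠ 1, base 7 is a Fermat witness: 2911 is composite.

1795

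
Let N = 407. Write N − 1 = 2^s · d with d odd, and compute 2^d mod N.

407 − 1 = 406 = 2^1 · 203, so d = 203.
2^1 ≡ 2 (mod 407)
2^2 ≡ 2^2 = 4 ≡ 4 (mod 407)
2^4 ≡ 4^2 = 16 ≡ 16 (mod 407)
2^8 ≡ 16^2 = 256 ≡ 256 (mod 407)
2^16 ≡ 256^2 = 65536 ≡ 9 (mod 407)
2^32 ≡ 9^2 = 81 ≡ 81 (mod 407)
2^64 ≡ 81^2 = 6561 ≡ 49 (mod 407)
2^128 ≡ 49^2 = 2401 ≡ 366 (mod 407)
203 = 128 + 64 + 8 + 2 + 1 in binary powers of 2.
So 2^203 ≡ 366 · 49 · 256 · 4 · 2 ≡ 338 (mod 407).
Squaring chain: 338; never reaches −1, so base 2 is a Miller–Rabin witness that 407 is composite.

338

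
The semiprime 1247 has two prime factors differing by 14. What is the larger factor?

43

Since p = q + 14, we have 1247 = q(q + 14), so q² + 14q − 1247 = 0.
Discriminant: 14² + 4·1247 = 196 + 4988 = 5184; √5184 = 72.
q = (−14 + 72)/2 = 29, and p = q + 14 = 43.
Check: 29 · 43 = 1247.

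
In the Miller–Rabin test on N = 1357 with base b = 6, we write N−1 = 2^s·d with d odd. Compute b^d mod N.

1357 − 1 = 1356 = 2^2 · 339, so d = 339.
6^1 ≡ 6 (mod 1357)
6^2 ≡ 6^2 = 36 ≡ 36 (mod 1357)
6^4 ≡ 36^2 = 1296 ≡ 1296 (mod 1357)
6^8 ≡ 1296^2 = 1679616 ≡ 1007 (mod 1357)
6^16 ≡ 1007^2 = 1014049 ≡ 370 (mod 1357)
6^32 ≡ 370^2 = 136900 ≡ 1200 (mod 1357)
6^64 ≡ 1200^2 = 1440000 ≡ 223 (mod 1357)
6^128 ≡ 223^2 = 49729 ≡ 877 (mod 1357)
6^256 ≡ 877^2 = 769129 ≡ 1067 (mod 1357)
339 = 256 + 64 + 16 + 2 + 1 in binary powers of 2.
So 6^339 ≡ 1067 · 223 · 370 · 36 · 6 ≡ 1212 (mod 1357).
Squaring chain: 1212 → 670; never reaches −1, so base 6 is a Miller–Rabin witness that 1357 is composite.

1212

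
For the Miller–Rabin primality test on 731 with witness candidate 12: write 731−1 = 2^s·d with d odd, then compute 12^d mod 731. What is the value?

201

731 − 1 = 730 = 2^1 · 365, so d = 365.
12^1 ≡ 12 (mod 731)
12^2 ≡ 12^2 = 144 ≡ 144 (mod 731)
12^4 ≡ 144^2 = 20736 ≡ 268 (mod 731)
12^8 ≡ 268^2 = 71824 ≡ 186 (mod 731)
12^16 ≡ 186^2 = 34596 ≡ 239 (mod 731)
12^32 ≡ 239^2 = 57121 ≡ 103 (mod 731)
12^64 ≡ 103^2 = 10609 ≡ 375 (mod 731)
12^128 ≡ 375^2 = 140625 ≡ 273 (mod 731)
12^256 ≡ 273^2 = 74529 ≡ 698 (mod 731)
365 = 256 + 64 + 32 + 8 + 4 + 1 in binary powers of 2.
So 12^365 ≡ 698 · 375 · 103 · 186 · 268 · 12 ≡ 201 (mod 731).
Squaring chain: 201; never reaches −1, so base 12 is a Miller–Rabin witness that 731 is composite.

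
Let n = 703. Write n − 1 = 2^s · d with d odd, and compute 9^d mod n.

1

703 − 1 = 702 = 2^1 · 351, so d = 351.
9^1 ≡ 9 (mod 703)
9^2 ≡ 9^2 = 81 ≡ 81 (mod 703)
9^4 ≡ 81^2 = 6561 ≡ 234 (mod 703)
9^8 ≡ 234^2 = 54756 ≡ 625 (mod 703)
9^16 ≡ 625^2 = 390625 ≡ 460 (mod 703)
9^32 ≡ 460^2 = 211600 ≡ 700 (mod 703)
9^64 ≡ 700^2 = 490000 ≡ 9 (mod 703)
9^128 ≡ 9^2 = 81 ≡ 81 (mod 703)
9^256 ≡ 81^2 = 6561 ≡ 234 (mod 703)
351 = 256 + 64 + 16 + 8 + 4 + 2 + 1 in binary powers of 2.
So 9^351 ≡ 234 · 9 · 460 · 625 · 234 · 81 · 9 ≡ 1 (mod 703).
Since 9^d ≡ 1 (mod 703), base 9 does not prove 703 composite.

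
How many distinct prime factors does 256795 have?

256795 = 5 · 51359
51359 = 7 · 7337
7337 = 11 · 667
667 = 23 · 29
256795 = 5 · 7 · 11 · 23 · 29, which has 5 distinct prime factors.

5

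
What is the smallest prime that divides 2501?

2501 is odd.
Digit sum 8, not divisible by 3.
Ends in 1: not divisible by 5.
7: 2501 = 7·357 + 2
11: 2501 = 11·227 + 4
13: 2501 = 13·192 + 5
17: 2501 = 17·147 + 2
19: 2501 = 19·131 + 12
23: 2501 = 23·108 + 17
29: 2501 = 29·86 + 7
31: 2501 = 31·80 + 21
37: 2501 = 37·67 + 22
41: 2501 = 41·61

41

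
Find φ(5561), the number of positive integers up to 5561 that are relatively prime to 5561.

5412

Factor: 5561 = 67 · 83.
φ(5561) = (67−1) · (83−1) = 66 · 82 = 5412.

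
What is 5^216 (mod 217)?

5^1 ≡ 5 (mod 217)
5^2 ≡ 5^2 = 25 ≡ 25 (mod 217)
5^4 ≡ 25^2 = 625 ≡ 191 (mod 217)
5^8 ≡ 191^2 = 36481 ≡ 25 (mod 217)
5^16 ≡ 25^2 = 625 ≡ 191 (mod 217)
5^32 ≡ 191^2 = 36481 ≡ 25 (mod 217)
5^64 ≡ 25^2 = 625 ≡ 191 (mod 217)
5^128 ≡ 191^2 = 36481 ≡ 25 (mod 217)
216 = 128 + 64 + 16 + 8 in binary powers of 2.
So 5^216 ≡ 25 · 191 · 191 · 25 ≡ 1 (mod 217).
Since the result is 1, base 5 gives no evidence that 217 is composite.

1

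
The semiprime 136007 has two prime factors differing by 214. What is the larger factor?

491

Since p = q + 214, we have 136007 = q(q + 214), so q² + 214q − 136007 = 0.
Discriminant: 214² + 4·136007 = 45796 + 544028 = 589824; √589824 = 768.
q = (−214 + 768)/2 = 277, and p = q + 214 = 491.
Check: 277 · 491 = 136007.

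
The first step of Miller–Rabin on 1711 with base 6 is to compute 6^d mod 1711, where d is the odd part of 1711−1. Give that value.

760

1711 − 1 = 1710 = 2^1 · 855, so d = 855.
6^1 ≡ 6 (mod 1711)
6^2 ≡ 6^2 = 36 ≡ 36 (mod 1711)
6^4 ≡ 36^2 = 1296 ≡ 1296 (mod 1711)
6^8 ≡ 1296^2 = 1679616 ≡ 1125 (mod 1711)
6^16 ≡ 1125^2 = 1265625 ≡ 1196 (mod 1711)
6^32 ≡ 1196^2 = 1430416 ≡ 20 (mod 1711)
6^64 ≡ 20^2 = 400 ≡ 400 (mod 1711)
6^128 ≡ 400^2 = 160000 ≡ 877 (mod 1711)
6^256 ≡ 877^2 = 769129 ≡ 890 (mod 1711)
6^512 ≡ 890^2 = 792100 ≡ 1618 (mod 1711)
855 = 512 + 256 + 64 + 16 + 4 + 2 + 1 in binary powers of 2.
So 6^855 ≡ 1618 · 890 · 400 · 1196 · 1296 · 36 · 6 ≡ 760 (mod 1711).
Squaring chain: 760; never reaches −1, so base 6 is a Miller–Rabin witness that 1711 is composite.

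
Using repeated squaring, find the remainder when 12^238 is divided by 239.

12^1 ≡ 12 (mod 239)
12^2 ≡ 12^2 = 144 ≡ 144 (mod 239)
12^4 ≡ 144^2 = 20736 ≡ 182 (mod 239)
12^8 ≡ 182^2 = 33124 ≡ 142 (mod 239)
12^16 ≡ 142^2 = 20164 ≡ 88 (mod 239)
12^32 ≡ 88^2 = 7744 ≡ 96 (mod 239)
12^64 ≡ 96^2 = 9216 ≡ 134 (mod 239)
12^128 ≡ 134^2 = 17956 ≡ 31 (mod 239)
238 = 128 + 64 + 32 + 8 + 4 + 2 in binary powers of 2.
So 12^238 ≡ 31 · 134 · 96 · 142 · 182 · 144 ≡ 1 (mod 239).
Since the result is 1, base 12 gives no evidence that 239 is composite.

1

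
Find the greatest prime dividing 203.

203 = 7 · 29
29 is prime.
So 203 = 7 · 29; the largest prime factor is 29.

29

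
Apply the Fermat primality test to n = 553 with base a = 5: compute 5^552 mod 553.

141

5^1 ≡ 5 (mod 553)
5^2 ≡ 5^2 = 25 ≡ 25 (mod 553)
5^4 ≡ 25^2 = 625 ≡ 72 (mod 553)
5^8 ≡ 72^2 = 5184 ≡ 207 (mod 553)
5^16 ≡ 207^2 = 42849 ≡ 268 (mod 553)
5^32 ≡ 268^2 = 71824 ≡ 487 (mod 553)
5^64 ≡ 487^2 = 237169 ≡ 485 (mod 553)
5^128 ≡ 485^2 = 235225 ≡ 200 (mod 553)
5^256 ≡ 200^2 = 40000 ≡ 184 (mod 553)
5^512 ≡ 184^2 = 33856 ≡ 123 (mod 553)
552 = 512 + 32 + 8 in binary powers of 2.
So 5^552 ≡ 123 · 487 · 207 ≡ 141 (mod 553).
Since 141 ≠ 1, base 5 is a Fermat witness: 553 is composite.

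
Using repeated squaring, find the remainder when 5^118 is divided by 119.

5^1 ≡ 5 (mod 119)
5^2 ≡ 5^2 = 25 ≡ 25 (mod 119)
5^4 ≡ 25^2 = 625 ≡ 30 (mod 119)
5^8 ≡ 30^2 = 900 ≡ 67 (mod 119)
5^16 ≡ 67^2 = 4489 ≡ 86 (mod 119)
5^32 ≡ 86^2 = 7396 ≡ 18 (mod 119)
5^64 ≡ 18^2 = 324 ≡ 86 (mod 119)
118 = 64 + 32 + 16 + 4 + 2 in binary powers of 2.
So 5^118 ≡ 86 · 18 · 86 · 30 · 25 ≡ 2 (mod 119).
Since 2 ≠ 1, base 5 is a Fermat witness: 119 is composite.

2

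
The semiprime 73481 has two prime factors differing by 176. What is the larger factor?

Since p = q + 176, we have 73481 = q(q + 176), so q² + 176q − 73481 = 0.
Discriminant: 176² + 4·73481 = 30976 + 293924 = 324900; √324900 = 570.
q = (−176 + 570)/2 = 197, and p = q + 176 = 373.
Check: 197 · 373 = 73481.

373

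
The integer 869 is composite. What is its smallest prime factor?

869 is odd.
Digit sum 23, not divisible by 3.
Ends in 9: not divisible by 5.
7: 869 = 7·124 + 1
11: 869 = 11·79

11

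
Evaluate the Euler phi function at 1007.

Factor: 1007 = 19 · 53.
φ(1007) = (19−1) · (53−1) = 18 · 52 = 936.

936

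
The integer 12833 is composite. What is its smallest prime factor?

41

12833 is odd.
Digit sum 17, not divisible by 3.
Ends in 3: not divisible by 5.
7: 12833 = 7·1833 + 2
11: 12833 = 11·1166 + 7
13: 12833 = 13·987 + 2
17: 12833 = 17·754 + 15
19: 12833 = 19·675 + 8
23: 12833 = 23·557 + 22
29: 12833 = 29·442 + 15
31: 12833 = 31·413 + 30
37: 12833 = 37·346 + 31
41: 12833 = 41·313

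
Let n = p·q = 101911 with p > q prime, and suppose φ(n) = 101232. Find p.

457

φ(n) = (p−1)(q−1) = n − (p+q) + 1, so p + q = 101911 − 101232 + 1 = 680.
p and q are the roots of t² − 680t + 101911 = 0.
Discriminant: 680² − 4·101911 = 462400 − 407644 = 54756; √54756 = 234.
q = (680 − 234)/2 = 223, p = (680 + 234)/2 = 457.
Check: 223 · 457 = 101911.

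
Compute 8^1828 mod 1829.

8^1 ≡ 8 (mod 1829)
8^2 ≡ 8^2 = 64 ≡ 64 (mod 1829)
8^4 ≡ 64^2 = 4096 ≡ 438 (mod 1829)
8^8 ≡ 438^2 = 191844 ≡ 1628 (mod 1829)
8^16 ≡ 1628^2 = 2650384 ≡ 163 (mod 1829)
8^32 ≡ 163^2 = 26569 ≡ 963 (mod 1829)
8^64 ≡ 963^2 = 927369 ≡ 66 (mod 1829)
8^128 ≡ 66^2 = 4356 ≡ 698 (mod 1829)
8^256 ≡ 698^2 = 487204 ≡ 690 (mod 1829)
8^512 ≡ 690^2 = 476100 ≡ 560 (mod 1829)
8^1024 ≡ 560^2 = 313600 ≡ 841 (mod 1829)
1828 = 1024 + 512 + 256 + 32 + 4 in binary powers of 2.
So 8^1828 ≡ 841 · 560 · 690 · 963 · 438 ≡ 1349 (mod 1829).
Since 1349 ≠ 1, base 8 is a Fermat witness: 1829 is composite.

1349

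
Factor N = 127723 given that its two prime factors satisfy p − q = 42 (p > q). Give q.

Since p = q + 42, we have 127723 = q(q + 42), so q² + 42q − 127723 = 0.
Discriminant: 42² + 4·127723 = 1764 + 510892 = 512656; √512656 = 716.
q = (−42 + 716)/2 = 337, and p = q + 42 = 379.
Check: 337 · 379 = 127723.

337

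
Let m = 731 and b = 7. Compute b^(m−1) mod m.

7^1 ≡ 7 (mod 731)
7^2 ≡ 7^2 = 49 ≡ 49 (mod 731)
7^4 ≡ 49^2 = 2401 ≡ 208 (mod 731)
7^8 ≡ 208^2 = 43264 ≡ 135 (mod 731)
7^16 ≡ 135^2 = 18225 ≡ 681 (mod 731)
7^32 ≡ 681^2 = 463761 ≡ 307 (mod 731)
7^64 ≡ 307^2 = 94249 ≡ 681 (mod 731)
7^128 ≡ 681^2 = 463761 ≡ 307 (mod 731)
7^256 ≡ 307^2 = 94249 ≡ 681 (mod 731)
7^512 ≡ 681^2 = 463761 ≡ 307 (mod 731)
730 = 512 + 128 + 64 + 16 + 8 + 2 in binary powers of 2.
So 7^730 ≡ 307 · 307 · 681 · 681 · 135 · 49 ≡ 36 (mod 731).
Since 36 ≠ 1, base 7 is a Fermat witness: 731 is composite.

36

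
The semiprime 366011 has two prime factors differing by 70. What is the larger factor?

Since p = q + 70, we have 366011 = q(q + 70), so q² + 70q − 366011 = 0.
Discriminant: 70² + 4·366011 = 4900 + 1464044 = 1468944; √1468944 = 1212.
q = (−70 + 1212)/2 = 571, and p = q + 70 = 641.
Check: 571 · 641 = 366011.

641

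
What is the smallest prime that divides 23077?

23077 is odd.
Digit sum 19, not divisible by 3.
Ends in 7: not divisible by 5.
7: 23077 = 7·3296 + 5
11: 23077 = 11·2097 + 10
13: 23077 = 13·1775 + 2
17: 23077 = 17·1357 + 8
19: 23077 = 19·1214 + 11
23: 23077 = 23·1003 + 8
29: 23077 = 29·795 + 22
31: 23077 = 31·744 + 13
37: 23077 = 37·623 + 26
41: 23077 = 41·562 + 35
43: 23077 = 43·536 + 29
47: 23077 = 47·491

47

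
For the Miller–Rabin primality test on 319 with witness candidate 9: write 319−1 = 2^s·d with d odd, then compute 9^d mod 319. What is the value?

319 − 1 = 318 = 2^1 · 159, so d = 159.
9^1 ≡ 9 (mod 319)
9^2 ≡ 9^2 = 81 ≡ 81 (mod 319)
9^4 ≡ 81^2 = 6561 ≡ 181 (mod 319)
9^8 ≡ 181^2 = 32761 ≡ 223 (mod 319)
9^16 ≡ 223^2 = 49729 ≡ 284 (mod 319)
9^32 ≡ 284^2 = 80656 ≡ 268 (mod 319)
9^64 ≡ 268^2 = 71824 ≡ 49 (mod 319)
9^128 ≡ 49^2 = 2401 ≡ 168 (mod 319)
159 = 128 + 16 + 8 + 4 + 2 + 1 in binary powers of 2.
So 9^159 ≡ 168 · 284 · 223 · 181 · 81 · 9 ≡ 5 (mod 319).
Squaring chain: 5; never reaches −1, so base 9 is a Miller–Rabin witness that 319 is composite.

5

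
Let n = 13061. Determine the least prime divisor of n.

37

13061 is odd.
Digit sum 11, not divisible by 3.
Ends in 1: not divisible by 5.
7: 13061 = 7·1865 + 6
11: 13061 = 11·1187 + 4
13: 13061 = 13·1004 + 9
17: 13061 = 17·768 + 5
19: 13061 = 19·687 + 8
23: 13061 = 23·567 + 20
29: 13061 = 29·450 + 11
31: 13061 = 31·421 + 10
37: 13061 = 37·353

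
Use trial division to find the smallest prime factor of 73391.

73391 is odd.
Digit sum 23, not divisible by 3.
Ends in 1: not divisible by 5.
7: 73391 = 7·10484 + 3
11: 73391 = 11·6671 + 10
13: 73391 = 13·5645 + 6
17: 73391 = 17·4317 + 2
19: 73391 = 19·3862 + 13
23: 73391 = 23·3190 + 21
29: 73391 = 29·2530 + 21
31: 73391 = 31·2367 + 14
37: 73391 = 37·1983 + 20
41: 73391 = 41·1790 + 1
43: 73391 = 43·1706 + 33
47: 73391 = 47·1561 + 24
53: 73391 = 53·1384 + 39
59: 73391 = 59·1243 + 54
61: 73391 = 61·1203 + 8
67: 73391 = 67·1095 + 26
71: 73391 = 71·1033 + 48
73: 73391 = 73·1005 + 26
79: 73391 = 79·929

79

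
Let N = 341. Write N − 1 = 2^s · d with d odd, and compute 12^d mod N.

341 − 1 = 340 = 2^2 · 85, so d = 85.
12^1 ≡ 12 (mod 341)
12^2 ≡ 12^2 = 144 ≡ 144 (mod 341)
12^4 ≡ 144^2 = 20736 ≡ 276 (mod 341)
12^8 ≡ 276^2 = 76176 ≡ 133 (mod 341)
12^16 ≡ 133^2 = 17689 ≡ 298 (mod 341)
12^32 ≡ 298^2 = 88804 ≡ 144 (mod 341)
12^64 ≡ 144^2 = 20736 ≡ 276 (mod 341)
85 = 64 + 16 + 4 + 1 in binary powers of 2.
So 12^85 ≡ 276 · 298 · 276 · 12 ≡ 254 (mod 341).
Squaring chain: 254 → 67; never reaches −1, so base 12 is a Miller–Rabin witness that 341 is composite.

254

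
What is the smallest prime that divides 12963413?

73

12963413 is odd.
Digit sum 29, not divisible by 3.
Ends in 3: not divisible by 5.
7: 12963413 = 7·1851916 + 1
11: 12963413 = 11·1178492 + 1
13: 12963413 = 13·997185 + 8
17: 12963413 = 17·762553 + 12
19: 12963413 = 19·682284 + 17
23: 12963413 = 23·563626 + 15
29: 12963413 = 29·447014 + 7
31: 12963413 = 31·418174 + 19
37: 12963413 = 37·350362 + 19
41: 12963413 = 41·316180 + 33
43: 12963413 = 43·301474 + 31
47: 12963413 = 47·275817 + 14
53: 12963413 = 53·244592 + 37
59: 12963413 = 59·219718 + 51
61: 12963413 = 61·212514 + 59
67: 12963413 = 67·193483 + 52
71: 12963413 = 71·182583 + 20
73: 12963413 = 73·177581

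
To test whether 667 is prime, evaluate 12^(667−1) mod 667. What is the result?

12^1 ≡ 12 (mod 667)
12^2 ≡ 12^2 = 144 ≡ 144 (mod 667)
12^4 ≡ 144^2 = 20736 ≡ 59 (mod 667)
12^8 ≡ 59^2 = 3481 ≡ 146 (mod 667)
12^16 ≡ 146^2 = 21316 ≡ 639 (mod 667)
12^32 ≡ 639^2 = 408321 ≡ 117 (mod 667)
12^64 ≡ 117^2 = 13689 ≡ 349 (mod 667)
12^128 ≡ 349^2 = 121801 ≡ 407 (mod 667)
12^256 ≡ 407^2 = 165649 ≡ 233 (mod 667)
12^512 ≡ 233^2 = 54289 ≡ 262 (mod 667)
666 = 512 + 128 + 16 + 8 + 2 in binary powers of 2.
So 12^666 ≡ 262 · 407 · 639 · 146 · 144 ≡ 492 (mod 667).
Since 492 ≠ 1, base 12 is a Fermat witness: 667 is composite.

492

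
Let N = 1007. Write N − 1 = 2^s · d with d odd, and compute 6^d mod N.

1007 − 1 = 1006 = 2^1 · 503, so d = 503.
6^1 ≡ 6 (mod 1007)
6^2 ≡ 6^2 = 36 ≡ 36 (mod 1007)
6^4 ≡ 36^2 = 1296 ≡ 289 (mod 1007)
6^8 ≡ 289^2 = 83521 ≡ 947 (mod 1007)
6^16 ≡ 947^2 = 896809 ≡ 579 (mod 1007)
6^32 ≡ 579^2 = 335241 ≡ 917 (mod 1007)
6^64 ≡ 917^2 = 840889 ≡ 44 (mod 1007)
6^128 ≡ 44^2 = 1936 ≡ 929 (mod 1007)
6^256 ≡ 929^2 = 863041 ≡ 42 (mod 1007)
503 = 256 + 128 + 64 + 32 + 16 + 4 + 2 + 1 in binary powers of 2.
So 6^503 ≡ 42 · 929 · 44 · 917 · 579 · 289 · 36 · 6 ≡ 700 (mod 1007).
Squaring chain: 700; never reaches −1, so base 6 is a Miller–Rabin witness that 1007 is composite.

700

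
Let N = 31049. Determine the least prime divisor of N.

61

31049 is odd.
Digit sum 17, not divisible by 3.
Ends in 9: not divisible by 5.
7: 31049 = 7·4435 + 4
11: 31049 = 11·2822 + 7
13: 31049 = 13·2388 + 5
17: 31049 = 17·1826 + 7
19: 31049 = 19·1634 + 3
23: 31049 = 23·1349 + 22
29: 31049 = 29·1070 + 19
31: 31049 = 31·1001 + 18
37: 31049 = 37·839 + 6
41: 31049 = 41·757 + 12
43: 31049 = 43·722 + 3
47: 31049 = 47·660 + 29
53: 31049 = 53·585 + 44
59: 31049 = 59·526 + 15
61: 31049 = 61·509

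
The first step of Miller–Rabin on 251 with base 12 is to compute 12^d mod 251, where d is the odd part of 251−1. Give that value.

1

251 − 1 = 250 = 2^1 · 125, so d = 125.
12^1 ≡ 12 (mod 251)
12^2 ≡ 12^2 = 144 ≡ 144 (mod 251)
12^4 ≡ 144^2 = 20736 ≡ 154 (mod 251)
12^8 ≡ 154^2 = 23716 ≡ 122 (mod 251)
12^16 ≡ 122^2 = 14884 ≡ 75 (mod 251)
12^32 ≡ 75^2 = 5625 ≡ 103 (mod 251)
12^64 ≡ 103^2 = 10609 ≡ 67 (mod 251)
125 = 64 + 32 + 16 + 8 + 4 + 1 in binary powers of 2.
So 12^125 ≡ 67 · 103 · 75 · 122 · 154 · 12 ≡ 1 (mod 251).
Since 12^d ≡ 1 (mod 251), base 12 does not prove 251 composite.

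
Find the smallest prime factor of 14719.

41

14719 is odd.
Digit sum 22, not divisible by 3.
Ends in 9: not divisible by 5.
7: 14719 = 7·2102 + 5
11: 14719 = 11·1338 + 1
13: 14719 = 13·1132 + 3
17: 14719 = 17·865 + 14
19: 14719 = 19·774 + 13
23: 14719 = 23·639 + 22
29: 14719 = 29·507 + 16
31: 14719 = 31·474 + 25
37: 14719 = 37·397 + 30
41: 14719 = 41·359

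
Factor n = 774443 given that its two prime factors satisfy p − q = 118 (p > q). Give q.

823

Since p = q + 118, we have 774443 = q(q + 118), so q² + 118q − 774443 = 0.
Discriminant: 118² + 4·774443 = 13924 + 3097772 = 3111696; √3111696 = 1764.
q = (−118 + 1764)/2 = 823, and p = q + 118 = 941.
Check: 823 · 941 = 774443.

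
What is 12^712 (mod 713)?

12^1 ≡ 12 (mod 713)
12^2 ≡ 12^2 = 144 ≡ 144 (mod 713)
12^4 ≡ 144^2 = 20736 ≡ 59 (mod 713)
12^8 ≡ 59^2 = 3481 ≡ 629 (mod 713)
12^16 ≡ 629^2 = 395641 ≡ 639 (mod 713)
12^32 ≡ 639^2 = 408321 ≡ 485 (mod 713)
12^64 ≡ 485^2 = 235225 ≡ 648 (mod 713)
12^128 ≡ 648^2 = 419904 ≡ 660 (mod 713)
12^256 ≡ 660^2 = 435600 ≡ 670 (mod 713)
12^512 ≡ 670^2 = 448900 ≡ 423 (mod 713)
712 = 512 + 128 + 64 + 8 in binary powers of 2.
So 12^712 ≡ 423 · 660 · 648 · 629 ≡ 100 (mod 713).
Since 100 ≠ 1, base 12 is a Fermat witness: 713 is composite.

100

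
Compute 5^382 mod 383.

5^1 ≡ 5 (mod 383)
5^2 ≡ 5^2 = 25 ≡ 25 (mod 383)
5^4 ≡ 25^2 = 625 ≡ 242 (mod 383)
5^8 ≡ 242^2 = 58564 ≡ 348 (mod 383)
5^16 ≡ 348^2 = 121104 ≡ 76 (mod 383)
5^32 ≡ 76^2 = 5776 ≡ 31 (mod 383)
5^64 ≡ 31^2 = 961 ≡ 195 (mod 383)
5^128 ≡ 195^2 = 38025 ≡ 108 (mod 383)
5^256 ≡ 108^2 = 11664 ≡ 174 (mod 383)
382 = 256 + 64 + 32 + 16 + 8 + 4 + 2 in binary powers of 2.
So 5^382 ≡ 174 · 195 · 31 · 76 · 348 · 242 · 25 ≡ 1 (mod 383).
Since the result is 1, base 5 gives no evidence that 383 is composite.

1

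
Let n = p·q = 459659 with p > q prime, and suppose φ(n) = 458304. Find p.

683

φ(n) = (p−1)(q−1) = n − (p+q) + 1, so p + q = 459659 − 458304 + 1 = 1356.
p and q are the roots of t² − 1356t + 459659 = 0.
Discriminant: 1356² − 4·459659 = 1838736 − 1838636 = 100; √100 = 10.
q = (1356 − 10)/2 = 673, p = (1356 + 10)/2 = 683.
Check: 673 · 683 = 459659.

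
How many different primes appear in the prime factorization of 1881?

1881 = 3^2 · 209
209 = 11 · 19
1881 = 3^2 · 11 · 19, which has 3 distinct prime factors.

3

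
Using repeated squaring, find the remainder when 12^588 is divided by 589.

39

12^1 ≡ 12 (mod 589)
12^2 ≡ 12^2 = 144 ≡ 144 (mod 589)
12^4 ≡ 144^2 = 20736 ≡ 121 (mod 589)
12^8 ≡ 121^2 = 14641 ≡ 505 (mod 589)
12^16 ≡ 505^2 = 255025 ≡ 577 (mod 589)
12^32 ≡ 577^2 = 332929 ≡ 144 (mod 589)
12^64 ≡ 144^2 = 20736 ≡ 121 (mod 589)
12^128 ≡ 121^2 = 14641 ≡ 505 (mod 589)
12^256 ≡ 505^2 = 255025 ≡ 577 (mod 589)
12^512 ≡ 577^2 = 332929 ≡ 144 (mod 589)
588 = 512 + 64 + 8 + 4 in binary powers of 2.
So 12^588 ≡ 144 · 121 · 505 · 121 ≡ 39 (mod 589).
Since 39 ≠ 1, base 12 is a Fermat witness: 589 is composite.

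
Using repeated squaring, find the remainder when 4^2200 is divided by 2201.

187

4^1 ≡ 4 (mod 2201)
4^2 ≡ 4^2 = 16 ≡ 16 (mod 2201)
4^4 ≡ 16^2 = 256 ≡ 256 (mod 2201)
4^8 ≡ 256^2 = 65536 ≡ 1707 (mod 2201)
4^16 ≡ 1707^2 = 2913849 ≡ 1926 (mod 2201)
4^32 ≡ 1926^2 = 3709476 ≡ 791 (mod 2201)
4^64 ≡ 791^2 = 625681 ≡ 597 (mod 2201)
4^128 ≡ 597^2 = 356409 ≡ 2048 (mod 2201)
4^256 ≡ 2048^2 = 4194304 ≡ 1399 (mod 2201)
4^512 ≡ 1399^2 = 1957201 ≡ 512 (mod 2201)
4^1024 ≡ 512^2 = 262144 ≡ 225 (mod 2201)
4^2048 ≡ 225^2 = 50625 ≡ 2 (mod 2201)
2200 = 2048 + 128 + 16 + 8 in binary powers of 2.
So 4^2200 ≡ 2 · 2048 · 1926 · 1707 ≡ 187 (mod 2201).
Since 187 ≠ 1, base 4 is a Fermat witness: 2201 is composite.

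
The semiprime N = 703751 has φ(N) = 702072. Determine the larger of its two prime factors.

883

φ(n) = (p−1)(q−1) = n − (p+q) + 1, so p + q = 703751 − 702072 + 1 = 1680.
p and q are the roots of t² − 1680t + 703751 = 0.
Discriminant: 1680² − 4·703751 = 2822400 − 2815004 = 7396; √7396 = 86.
q = (1680 − 86)/2 = 797, p = (1680 + 86)/2 = 883.
Check: 797 · 883 = 703751.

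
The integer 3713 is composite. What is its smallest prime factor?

47

3713 is odd.
Digit sum 14, not divisible by 3.
Ends in 3: not divisible by 5.
7: 3713 = 7·530 + 3
11: 3713 = 11·337 + 6
13: 3713 = 13·285 + 8
17: 3713 = 17·218 + 7
19: 3713 = 19·195 + 8
23: 3713 = 23·161 + 10
29: 3713 = 29·128 + 1
31: 3713 = 31·119 + 24
37: 3713 = 37·100 + 13
41: 3713 = 41·90 + 23
43: 3713 = 43·86 + 15
47: 3713 = 47·79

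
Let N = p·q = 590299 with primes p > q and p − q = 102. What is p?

821

Since p = q + 102, we have 590299 = q(q + 102), so q² + 102q − 590299 = 0.
Discriminant: 102² + 4·590299 = 10404 + 2361196 = 2371600; √2371600 = 1540.
q = (−102 + 1540)/2 = 719, and p = q + 102 = 821.
Check: 719 · 821 = 590299.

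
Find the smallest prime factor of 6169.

6169 is odd.
Digit sum 22, not divisible by 3.
Ends in 9: not divisible by 5.
7: 6169 = 7·881 + 2
11: 6169 = 11·560 + 9
13: 6169 = 13·474 + 7
17: 6169 = 17·362 + 15
19: 6169 = 19·324 + 13
23: 6169 = 23·268 + 5
29: 6169 = 29·212 + 21
31: 6169 = 31·199

31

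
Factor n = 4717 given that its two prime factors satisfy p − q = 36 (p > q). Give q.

53

Since p = q + 36, we have 4717 = q(q + 36), so q² + 36q − 4717 = 0.
Discriminant: 36² + 4·4717 = 1296 + 18868 = 20164; √20164 = 142.
q = (−36 + 142)/2 = 53, and p = q + 36 = 89.
Check: 53 · 89 = 4717.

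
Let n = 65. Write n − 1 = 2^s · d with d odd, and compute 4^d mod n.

65 − 1 = 64 = 2^6 · 1, so d = 1.
4^1 ≡ 4 (mod 65)
1 = 1 in binary powers of 2.
So 4^1 ≡ 4 ≡ 4 (mod 65).
Squaring chain: 4 → 16 → 61 → 16 → 61 → 16; never reaches −1, so base 4 is a Miller–Rabin witness that 65 is composite.

4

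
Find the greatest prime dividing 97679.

97

97679 = 19 · 5141
5141 = 53 · 97
97 is prime.
So 97679 = 19 · 53 · 97; the largest prime factor is 97.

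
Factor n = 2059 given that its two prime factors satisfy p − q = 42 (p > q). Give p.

Since p = q + 42, we have 2059 = q(q + 42), so q² + 42q − 2059 = 0.
Discriminant: 42² + 4·2059 = 1764 + 8236 = 10000; √10000 = 100.
q = (−42 + 100)/2 = 29, and p = q + 42 = 71.
Check: 29 · 71 = 2059.

71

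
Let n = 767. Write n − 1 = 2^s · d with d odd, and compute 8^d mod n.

767 − 1 = 766 = 2^1 · 383, so d = 383.
8^1 ≡ 8 (mod 767)
8^2 ≡ 8^2 = 64 ≡ 64 (mod 767)
8^4 ≡ 64^2 = 4096 ≡ 261 (mod 767)
8^8 ≡ 261^2 = 68121 ≡ 625 (mod 767)
8^16 ≡ 625^2 = 390625 ≡ 222 (mod 767)
8^32 ≡ 222^2 = 49284 ≡ 196 (mod 767)
8^64 ≡ 196^2 = 38416 ≡ 66 (mod 767)
8^128 ≡ 66^2 = 4356 ≡ 521 (mod 767)
8^256 ≡ 521^2 = 271441 ≡ 690 (mod 767)
383 = 256 + 64 + 32 + 16 + 8 + 4 + 2 + 1 in binary powers of 2.
So 8^383 ≡ 690 · 66 · 196 · 222 · 625 · 261 · 64 · 8 ≡ 642 (mod 767).
Squaring chain: 642; never reaches −1, so base 8 is a Miller–Rabin witness that 767 is composite.

642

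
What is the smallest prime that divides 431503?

431503 is odd.
Digit sum 16, not divisible by 3.
Ends in 3: not divisible by 5.
7: 431503 = 7·61643 + 2
11: 431503 = 11·39227 + 6
13: 431503 = 13·33192 + 7
17: 431503 = 17·25382 + 9
19: 431503 = 19·22710 + 13
23: 431503 = 23·18761

23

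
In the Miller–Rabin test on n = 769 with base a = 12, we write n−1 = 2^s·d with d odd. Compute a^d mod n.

769 − 1 = 768 = 2^8 · 3, so d = 3.
12^1 ≡ 12 (mod 769)
12^2 ≡ 12^2 = 144 ≡ 144 (mod 769)
3 = 2 + 1 in binary powers of 2.
So 12^3 ≡ 144 · 12 ≡ 190 (mod 769).
Squaring chain: 190 → 726 → 311 → 596 → 707 → 768 → 1 → 1; reaches −1, so base 12 does not prove 769 composite.

190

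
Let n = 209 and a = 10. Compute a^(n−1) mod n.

199

10^1 ≡ 10 (mod 209)
10^2 ≡ 10^2 = 100 ≡ 100 (mod 209)
10^4 ≡ 100^2 = 10000 ≡ 177 (mod 209)
10^8 ≡ 177^2 = 31329 ≡ 188 (mod 209)
10^16 ≡ 188^2 = 35344 ≡ 23 (mod 209)
10^32 ≡ 23^2 = 529 ≡ 111 (mod 209)
10^64 ≡ 111^2 = 12321 ≡ 199 (mod 209)
10^128 ≡ 199^2 = 39601 ≡ 100 (mod 209)
208 = 128 + 64 + 16 in binary powers of 2.
So 10^208 ≡ 100 · 199 · 23 ≡ 199 (mod 209).
Since 199 ≠ 1, base 10 is a Fermat witness: 209 is composite.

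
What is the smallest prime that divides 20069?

7

20069 is odd.
Digit sum 17, not divisible by 3.
Ends in 9: not divisible by 5.
7: 20069 = 7·2867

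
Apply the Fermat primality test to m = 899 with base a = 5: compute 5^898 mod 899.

315

5^1 ≡ 5 (mod 899)
5^2 ≡ 5^2 = 25 ≡ 25 (mod 899)
5^4 ≡ 25^2 = 625 ≡ 625 (mod 899)
5^8 ≡ 625^2 = 390625 ≡ 459 (mod 899)
5^16 ≡ 459^2 = 210681 ≡ 315 (mod 899)
5^32 ≡ 315^2 = 99225 ≡ 335 (mod 899)
5^64 ≡ 335^2 = 112225 ≡ 749 (mod 899)
5^128 ≡ 749^2 = 561001 ≡ 25 (mod 899)
5^256 ≡ 25^2 = 625 ≡ 625 (mod 899)
5^512 ≡ 625^2 = 390625 ≡ 459 (mod 899)
898 = 512 + 256 + 128 + 2 in binary powers of 2.
So 5^898 ≡ 459 · 625 · 25 · 25 ≡ 315 (mod 899).
Since 315 ≠ 1, base 5 is a Fermat witness: 899 is composite.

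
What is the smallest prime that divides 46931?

71

46931 is odd.
Digit sum 23, not divisible by 3.
Ends in 1: not divisible by 5.
7: 46931 = 7·6704 + 3
11: 46931 = 11·4266 + 5
13: 46931 = 13·3610 + 1
17: 46931 = 17·2760 + 11
19: 46931 = 19·2470 + 1
23: 46931 = 23·2040 + 11
29: 46931 = 29·1618 + 9
31: 46931 = 31·1513 + 28
37: 46931 = 37·1268 + 15
41: 46931 = 41·1144 + 27
43: 46931 = 43·1091 + 18
47: 46931 = 47·998 + 25
53: 46931 = 53·885 + 26
59: 46931 = 59·795 + 26
61: 46931 = 61·769 + 22
67: 46931 = 67·700 + 31
71: 46931 = 71·661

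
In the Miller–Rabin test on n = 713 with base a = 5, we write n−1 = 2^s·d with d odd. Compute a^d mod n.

304

713 − 1 = 712 = 2^3 · 89, so d = 89.
5^1 ≡ 5 (mod 713)
5^2 ≡ 5^2 = 25 ≡ 25 (mod 713)
5^4 ≡ 25^2 = 625 ≡ 625 (mod 713)
5^8 ≡ 625^2 = 390625 ≡ 614 (mod 713)
5^16 ≡ 614^2 = 376996 ≡ 532 (mod 713)
5^32 ≡ 532^2 = 283024 ≡ 676 (mod 713)
5^64 ≡ 676^2 = 456976 ≡ 656 (mod 713)
89 = 64 + 16 + 8 + 1 in binary powers of 2.
So 5^89 ≡ 656 · 532 · 614 · 5 ≡ 304 (mod 713).
Squaring chain: 304 → 439 → 211; never reaches −1, so base 5 is a Miller–Rabin witness that 713 is composite.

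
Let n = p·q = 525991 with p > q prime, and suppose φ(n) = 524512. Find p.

φ(n) = (p−1)(q−1) = n − (p+q) + 1, so p + q = 525991 − 524512 + 1 = 1480.
p and q are the roots of t² − 1480t + 525991 = 0.
Discriminant: 1480² − 4·525991 = 2190400 − 2103964 = 86436; √86436 = 294.
q = (1480 − 294)/2 = 593, p = (1480 + 294)/2 = 887.
Check: 593 · 887 = 525991.

887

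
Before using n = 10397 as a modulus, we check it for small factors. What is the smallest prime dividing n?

10397 is odd.
Digit sum 20, not divisible by 3.
Ends in 7: not divisible by 5.
7: 10397 = 7·1485 + 2
11: 10397 = 11·945 + 2
13: 10397 = 13·799 + 10
17: 10397 = 17·611 + 10
19: 10397 = 19·547 + 4
23: 10397 = 23·452 + 1
29: 10397 = 29·358 + 15
31: 10397 = 31·335 + 12
37: 10397 = 37·281

37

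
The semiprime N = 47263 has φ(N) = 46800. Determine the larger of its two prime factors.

φ(n) = (p−1)(q−1) = n − (p+q) + 1, so p + q = 47263 − 46800 + 1 = 464.
p and q are the roots of t² − 464t + 47263 = 0.
Discriminant: 464² − 4·47263 = 215296 − 189052 = 26244; √26244 = 162.
q = (464 − 162)/2 = 151, p = (464 + 162)/2 = 313.
Check: 151 · 313 = 47263.

313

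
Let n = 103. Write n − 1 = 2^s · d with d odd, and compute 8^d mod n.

1

103 − 1 = 102 = 2^1 · 51, so d = 51.
8^1 ≡ 8 (mod 103)
8^2 ≡ 8^2 = 64 ≡ 64 (mod 103)
8^4 ≡ 64^2 = 4096 ≡ 79 (mod 103)
8^8 ≡ 79^2 = 6241 ≡ 61 (mod 103)
8^16 ≡ 61^2 = 3721 ≡ 13 (mod 103)
8^32 ≡ 13^2 = 169 ≡ 66 (mod 103)
51 = 32 + 16 + 2 + 1 in binary powers of 2.
So 8^51 ≡ 66 · 13 · 64 · 8 ≡ 1 (mod 103).
Since 8^d ≡ 1 (mod 103), base 8 does not prove 103 composite.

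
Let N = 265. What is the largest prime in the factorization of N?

53

265 = 5 · 53
53 is prime.
So 265 = 5 · 53; the largest prime factor is 53.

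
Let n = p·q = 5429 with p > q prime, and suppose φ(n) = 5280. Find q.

φ(n) = (p−1)(q−1) = n − (p+q) + 1, so p + q = 5429 − 5280 + 1 = 150.
p and q are the roots of t² − 150t + 5429 = 0.
Discriminant: 150² − 4·5429 = 22500 − 21716 = 784; √784 = 28.
q = (150 − 28)/2 = 61, p = (150 + 28)/2 = 89.
Check: 61 · 89 = 5429.

61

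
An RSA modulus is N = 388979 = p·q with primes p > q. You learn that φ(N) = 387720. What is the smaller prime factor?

541

φ(n) = (p−1)(q−1) = n − (p+q) + 1, so p + q = 388979 − 387720 + 1 = 1260.
p and q are the roots of t² − 1260t + 388979 = 0.
Discriminant: 1260² − 4·388979 = 1587600 − 1555916 = 31684; √31684 = 178.
q = (1260 − 178)/2 = 541, p = (1260 + 178)/2 = 719.
Check: 541 · 719 = 388979.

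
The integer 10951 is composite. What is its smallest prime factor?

47

10951 is odd.
Digit sum 16, not divisible by 3.
Ends in 1: not divisible by 5.
7: 10951 = 7·1564 + 3
11: 10951 = 11·995 + 6
13: 10951 = 13·842 + 5
17: 10951 = 17·644 + 3
19: 10951 = 19·576 + 7
23: 10951 = 23·476 + 3
29: 10951 = 29·377 + 18
31: 10951 = 31·353 + 8
37: 10951 = 37·295 + 36
41: 10951 = 41·267 + 4
43: 10951 = 43·254 + 29
47: 10951 = 47·233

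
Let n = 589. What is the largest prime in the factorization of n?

589 = 19 · 31
31 is prime.
So 589 = 19 · 31; the largest prime factor is 31.

31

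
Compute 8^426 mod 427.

393

8^1 ≡ 8 (mod 427)
8^2 ≡ 8^2 = 64 ≡ 64 (mod 427)
8^4 ≡ 64^2 = 4096 ≡ 253 (mod 427)
8^8 ≡ 253^2 = 64009 ≡ 386 (mod 427)
8^16 ≡ 386^2 = 148996 ≡ 400 (mod 427)
8^32 ≡ 400^2 = 160000 ≡ 302 (mod 427)
8^64 ≡ 302^2 = 91204 ≡ 253 (mod 427)
8^128 ≡ 253^2 = 64009 ≡ 386 (mod 427)
8^256 ≡ 386^2 = 148996 ≡ 400 (mod 427)
426 = 256 + 128 + 32 + 8 + 2 in binary powers of 2.
So 8^426 ≡ 400 · 386 · 302 · 386 · 64 ≡ 393 (mod 427).
Since 393 ≠ 1, base 8 is a Fermat witness: 427 is composite.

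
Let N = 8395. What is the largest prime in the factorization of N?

73

8395 = 5 · 1679
1679 = 23 · 73
73 is prime.
So 8395 = 5 · 23 · 73; the largest prime factor is 73.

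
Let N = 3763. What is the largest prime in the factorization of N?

71

3763 = 53 · 71
71 is prime.
So 3763 = 53 · 71; the largest prime factor is 71.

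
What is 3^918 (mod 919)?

3^1 ≡ 3 (mod 919)
3^2 ≡ 3^2 = 9 ≡ 9 (mod 919)
3^4 ≡ 9^2 = 81 ≡ 81 (mod 919)
3^8 ≡ 81^2 = 6561 ≡ 128 (mod 919)
3^16 ≡ 128^2 = 16384 ≡ 761 (mod 919)
3^32 ≡ 761^2 = 579121 ≡ 151 (mod 919)
3^64 ≡ 151^2 = 22801 ≡ 745 (mod 919)
3^128 ≡ 745^2 = 555025 ≡ 868 (mod 919)
3^256 ≡ 868^2 = 753424 ≡ 763 (mod 919)
3^512 ≡ 763^2 = 582169 ≡ 442 (mod 919)
918 = 512 + 256 + 128 + 16 + 4 + 2 in binary powers of 2.
So 3^918 ≡ 442 · 763 · 868 · 761 · 81 · 9 ≡ 1 (mod 919).
Since the result is 1, base 3 gives no evidence that 919 is composite.

1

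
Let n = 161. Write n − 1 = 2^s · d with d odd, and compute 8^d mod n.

85

161 − 1 = 160 = 2^5 · 5, so d = 5.
8^1 ≡ 8 (mod 161)
8^2 ≡ 8^2 = 64 ≡ 64 (mod 161)
8^4 ≡ 64^2 = 4096 ≡ 71 (mod 161)
5 = 4 + 1 in binary powers of 2.
So 8^5 ≡ 71 · 8 ≡ 85 (mod 161).
Squaring chain: 85 → 141 → 78 → 127 → 29; never reaches −1, so base 8 is a Miller–Rabin witness that 161 is composite.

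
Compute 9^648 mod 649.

454

9^1 ≡ 9 (mod 649)
9^2 ≡ 9^2 = 81 ≡ 81 (mod 649)
9^4 ≡ 81^2 = 6561 ≡ 71 (mod 649)
9^8 ≡ 71^2 = 5041 ≡ 498 (mod 649)
9^16 ≡ 498^2 = 248004 ≡ 86 (mod 649)
9^32 ≡ 86^2 = 7396 ≡ 257 (mod 649)
9^64 ≡ 257^2 = 66049 ≡ 500 (mod 649)
9^128 ≡ 500^2 = 250000 ≡ 135 (mod 649)
9^256 ≡ 135^2 = 18225 ≡ 53 (mod 649)
9^512 ≡ 53^2 = 2809 ≡ 213 (mod 649)
648 = 512 + 128 + 8 in binary powers of 2.
So 9^648 ≡ 213 · 135 · 498 ≡ 454 (mod 649).
Since 454 ≠ 1, base 9 is a Fermat witness: 649 is composite.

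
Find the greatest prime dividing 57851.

83

57851 = 17 · 3403
3403 = 41 · 83
83 is prime.
So 57851 = 17 · 41 · 83; the largest prime factor is 83.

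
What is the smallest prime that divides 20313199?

20313199 is odd.
Digit sum 28, not divisible by 3.
Ends in 9: not divisible by 5.
7: 20313199 = 7·2901885 + 4
11: 20313199 = 11·1846654 + 5
13: 20313199 = 13·1562553 + 10
17: 20313199 = 17·1194894 + 1
19: 20313199 = 19·1069115 + 14
23: 20313199 = 23·883182 + 13
29: 20313199 = 29·700455 + 4
31: 20313199 = 31·655264 + 15
37: 20313199 = 37·549005 + 14
41: 20313199 = 41·495443 + 36
43: 20313199 = 43·472399 + 42
47: 20313199 = 47·432195 + 34
53: 20313199 = 53·383267 + 48
59: 20313199 = 59·344291 + 30
61: 20313199 = 61·333003 + 16
67: 20313199 = 67·303182 + 5
71: 20313199 = 71·286101 + 28
73: 20313199 = 73·278263

73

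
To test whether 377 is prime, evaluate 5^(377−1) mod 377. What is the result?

326

5^1 ≡ 5 (mod 377)
5^2 ≡ 5^2 = 25 ≡ 25 (mod 377)
5^4 ≡ 25^2 = 625 ≡ 248 (mod 377)
5^8 ≡ 248^2 = 61504 ≡ 53 (mod 377)
5^16 ≡ 53^2 = 2809 ≡ 170 (mod 377)
5^32 ≡ 170^2 = 28900 ≡ 248 (mod 377)
5^64 ≡ 248^2 = 61504 ≡ 53 (mod 377)
5^128 ≡ 53^2 = 2809 ≡ 170 (mod 377)
5^256 ≡ 170^2 = 28900 ≡ 248 (mod 377)
376 = 256 + 64 + 32 + 16 + 8 in binary powers of 2.
So 5^376 ≡ 248 · 53 · 248 · 170 · 53 ≡ 326 (mod 377).
Since 326 ≠ 1, base 5 is a Fermat witness: 377 is composite.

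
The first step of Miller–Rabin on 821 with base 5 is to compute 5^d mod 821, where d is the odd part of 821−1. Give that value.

820

821 − 1 = 820 = 2^2 · 205, so d = 205.
5^1 ≡ 5 (mod 821)
5^2 ≡ 5^2 = 25 ≡ 25 (mod 821)
5^4 ≡ 25^2 = 625 ≡ 625 (mod 821)
5^8 ≡ 625^2 = 390625 ≡ 650 (mod 821)
5^16 ≡ 650^2 = 422500 ≡ 506 (mod 821)
5^32 ≡ 506^2 = 256036 ≡ 705 (mod 821)
5^64 ≡ 705^2 = 497025 ≡ 320 (mod 821)
5^128 ≡ 320^2 = 102400 ≡ 596 (mod 821)
205 = 128 + 64 + 8 + 4 + 1 in binary powers of 2.
So 5^205 ≡ 596 · 320 · 650 · 625 · 5 ≡ 820 (mod 821).
Since 5^d ≡ 820 (mod 821), base 5 does not prove 821 composite.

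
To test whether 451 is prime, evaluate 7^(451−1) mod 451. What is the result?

419

7^1 ≡ 7 (mod 451)
7^2 ≡ 7^2 = 49 ≡ 49 (mod 451)
7^4 ≡ 49^2 = 2401 ≡ 146 (mod 451)
7^8 ≡ 146^2 = 21316 ≡ 119 (mod 451)
7^16 ≡ 119^2 = 14161 ≡ 180 (mod 451)
7^32 ≡ 180^2 = 32400 ≡ 379 (mod 451)
7^64 ≡ 379^2 = 143641 ≡ 223 (mod 451)
7^128 ≡ 223^2 = 49729 ≡ 119 (mod 451)
7^256 ≡ 119^2 = 14161 ≡ 180 (mod 451)
450 = 256 + 128 + 64 + 2 in binary powers of 2.
So 7^450 ≡ 180 · 119 · 223 · 49 ≡ 419 (mod 451).
Since 419 ≠ 1, base 7 is a Fermat witness: 451 is composite.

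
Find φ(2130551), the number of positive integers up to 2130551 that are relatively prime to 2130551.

2077920

Factor: 2130551 = 79 · 149 · 181.
φ(2130551) = (79−1) · (149−1) · (181−1) = 78 · 148 · 180 = 2077920.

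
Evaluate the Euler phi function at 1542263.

1497600

Factor: 1542263 = 61 · 131 · 193.
φ(1542263) = (61−1) · (131−1) · (193−1) = 60 · 130 · 192 = 1497600.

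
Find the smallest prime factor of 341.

11

341 is odd.
Digit sum 8, not divisible by 3.
Ends in 1: not divisible by 5.
7: 341 = 7·48 + 5
11: 341 = 11·31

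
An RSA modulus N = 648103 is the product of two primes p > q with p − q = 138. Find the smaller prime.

Since p = q + 138, we have 648103 = q(q + 138), so q² + 138q − 648103 = 0.
Discriminant: 138² + 4·648103 = 19044 + 2592412 = 2611456; √2611456 = 1616.
q = (−138 + 1616)/2 = 739, and p = q + 138 = 877.
Check: 739 · 877 = 648103.

739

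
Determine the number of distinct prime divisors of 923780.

923780 = 2^2 · 230945
230945 = 5 · 46189
46189 = 11 · 4199
4199 = 13 · 323
323 = 17 · 19
923780 = 2^2 · 5 · 11 · 13 · 17 · 19, which has 6 distinct prime factors.

6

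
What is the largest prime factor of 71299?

47

71299 = 37 · 1927
1927 = 41 · 47
47 is prime.
So 71299 = 37 · 41 · 47; the largest prime factor is 47.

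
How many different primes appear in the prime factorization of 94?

94 = 2 · 47
94 = 2 · 47, which has 2 distinct prime factors.

2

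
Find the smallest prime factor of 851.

851 is odd.
Digit sum 14, not divisible by 3.
Ends in 1: not divisible by 5.
7: 851 = 7·121 + 4
11: 851 = 11·77 + 4
13: 851 = 13·65 + 6
17: 851 = 17·50 + 1
19: 851 = 19·44 + 15
23: 851 = 23·37

23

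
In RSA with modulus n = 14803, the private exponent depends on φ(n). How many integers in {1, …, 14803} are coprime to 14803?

Factor: 14803 = 113 · 131.
φ(14803) = (113−1) · (131−1) = 112 · 130 = 14560.

14560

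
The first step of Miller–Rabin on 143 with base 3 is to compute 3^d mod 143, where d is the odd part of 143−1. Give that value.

113

143 − 1 = 142 = 2^1 · 71, so d = 71.
3^1 ≡ 3 (mod 143)
3^2 ≡ 3^2 = 9 ≡ 9 (mod 143)
3^4 ≡ 9^2 = 81 ≡ 81 (mod 143)
3^8 ≡ 81^2 = 6561 ≡ 126 (mod 143)
3^16 ≡ 126^2 = 15876 ≡ 3 (mod 143)
3^32 ≡ 3^2 = 9 ≡ 9 (mod 143)
3^64 ≡ 9^2 = 81 ≡ 81 (mod 143)
71 = 64 + 4 + 2 + 1 in binary powers of 2.
So 3^71 ≡ 81 · 81 · 9 · 3 ≡ 113 (mod 143).
Squaring chain: 113; never reaches −1, so base 3 is a Miller–Rabin witness that 143 is composite.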